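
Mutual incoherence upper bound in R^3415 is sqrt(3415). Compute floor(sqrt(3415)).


58^2 = 3364 <= 3415 < 3481 = 59^2, so 58 <= sqrt(3415) < 59.
floor(sqrt(3415)) = 58.

58


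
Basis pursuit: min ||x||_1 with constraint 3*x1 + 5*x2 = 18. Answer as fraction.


Axis intercepts:
  x1 = 6, x2 = 0: L1 = 6
  x1 = 0, x2 = 18/5: L1 = 18/5
x* = (0, 18/5)
||x*||_1 = 18/5.

18/5


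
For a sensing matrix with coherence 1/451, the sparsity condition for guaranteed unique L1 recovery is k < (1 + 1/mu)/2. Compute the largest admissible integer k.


1/mu = 451.
1 + 1/mu = 452.
(1 + 1/mu)/2 = 226 is an integer and the inequality is strict, so k_max = 226 - 1 = 225.

225


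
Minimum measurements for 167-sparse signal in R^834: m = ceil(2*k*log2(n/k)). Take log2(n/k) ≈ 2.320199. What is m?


log2(n/k) = log2(834/167) ≈ 2.320199.
2*k*log2(n/k) ≈ 2*167*2.320199 = 774.946466.
m = ceil(774.946466) = 775.

775


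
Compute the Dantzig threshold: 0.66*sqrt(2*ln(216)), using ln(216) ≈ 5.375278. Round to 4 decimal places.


ln(216) ≈ 5.375278.
2*ln(n) ≈ 10.750556.
sqrt(2*ln(n)) ≈ sqrt(10.750556) ≈ 3.278804.
threshold ≈ 0.66*3.278804 = 2.16401064 ≈ 2.1640.

2.1640


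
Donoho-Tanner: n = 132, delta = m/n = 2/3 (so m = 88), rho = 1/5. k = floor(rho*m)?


m = 2/3*132 = 88.
rho = 1/5.
rho*m = 1/5*88 = 17.6.
k = floor(17.6) = 17.

17


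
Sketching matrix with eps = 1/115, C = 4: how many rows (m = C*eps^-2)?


1/eps = 115.
(1/eps)^2 = 13225.
m = 4*13225 = 52900.

52900


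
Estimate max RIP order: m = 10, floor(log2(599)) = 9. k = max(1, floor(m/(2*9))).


floor(log2(599)) = 9.
2*9 = 18.
m/(2*floor(log2(n))) = 10/18 ≈ 0.5556.
floor = 0.
k = max(1, 0) = 1.

1


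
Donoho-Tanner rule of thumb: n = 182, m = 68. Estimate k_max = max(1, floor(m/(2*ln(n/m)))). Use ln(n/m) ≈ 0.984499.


n/m = 182/68 = 91/34.
ln(n/m) ≈ 0.984499.
2*ln(n/m) ≈ 1.968998.
m/(2*ln(n/m)) ≈ 68/1.968998 ≈ 34.5353.
floor = 34.
k_max = max(1, 34) = 34.

34


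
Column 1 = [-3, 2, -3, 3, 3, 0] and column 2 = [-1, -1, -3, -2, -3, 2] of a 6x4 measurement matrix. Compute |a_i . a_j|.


Inner product: -3*-1 + 2*-1 + -3*-3 + 3*-2 + 3*-3 + 0*2
Products: [3, -2, 9, -6, -9, 0]
Sum = -5.
|dot| = 5.

5


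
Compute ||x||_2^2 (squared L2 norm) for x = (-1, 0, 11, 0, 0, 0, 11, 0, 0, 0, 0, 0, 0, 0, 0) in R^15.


Non-zero entries: [(0, -1), (2, 11), (6, 11)]
Squares: [1, 121, 121]
||x||_2^2 = sum = 243.

243


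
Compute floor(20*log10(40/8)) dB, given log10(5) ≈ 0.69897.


||x||/||e|| = 40/8 = 5.
log10(5) ≈ 0.69897.
20*log10(||x||/||e||) ≈ 20*0.69897 = 13.9794.
floor(13.9794) = 13.

13


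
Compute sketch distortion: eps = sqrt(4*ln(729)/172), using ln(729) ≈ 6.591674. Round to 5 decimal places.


ln(729) ≈ 6.591674.
4*ln(N)/m ≈ 4*6.591674/172 ≈ 0.15329474.
eps = sqrt(0.15329474) ≈ 0.3915287 ≈ 0.39153.

0.39153


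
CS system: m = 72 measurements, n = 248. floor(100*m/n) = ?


100*m/n = 100*72/248 ≈ 29.0323.
floor = 29.

29


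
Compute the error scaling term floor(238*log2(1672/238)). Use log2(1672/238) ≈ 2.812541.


log2(n/k) = log2(1672/238) ≈ 2.812541.
k*log2(n/k) ≈ 238*2.812541 = 669.384758.
floor(669.384758) = 669.

669


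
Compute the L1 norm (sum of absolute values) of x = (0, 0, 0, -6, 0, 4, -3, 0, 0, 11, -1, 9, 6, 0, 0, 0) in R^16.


Non-zero entries: [(3, -6), (5, 4), (6, -3), (9, 11), (10, -1), (11, 9), (12, 6)]
Absolute values: [6, 4, 3, 11, 1, 9, 6]
||x||_1 = sum = 40.

40


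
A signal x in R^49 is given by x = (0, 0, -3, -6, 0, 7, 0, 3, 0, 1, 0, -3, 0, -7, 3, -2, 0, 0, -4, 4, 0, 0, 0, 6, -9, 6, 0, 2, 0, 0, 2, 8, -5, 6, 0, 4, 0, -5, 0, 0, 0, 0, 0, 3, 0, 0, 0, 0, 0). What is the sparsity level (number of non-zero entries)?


Non-zero positions: [2, 3, 5, 7, 9, 11, 13, 14, 15, 18, 19, 23, 24, 25, 27, 30, 31, 32, 33, 35, 37, 43].
Sparsity = 22.

22


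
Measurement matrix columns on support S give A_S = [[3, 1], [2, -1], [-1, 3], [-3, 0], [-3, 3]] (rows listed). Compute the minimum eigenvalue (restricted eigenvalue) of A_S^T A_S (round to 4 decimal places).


A_S^T A_S = [[32, -11], [-11, 20]].
trace = 52.
det = 519.
disc = trace^2 - 4*det = 2704 - 4*519 = 628.
sqrt(628) ≈ 25.059928.
lam_min = (52 - sqrt(628))/2 ≈ (52 - 25.059928)/2 = 13.470036 ≈ 13.4700.

13.4700


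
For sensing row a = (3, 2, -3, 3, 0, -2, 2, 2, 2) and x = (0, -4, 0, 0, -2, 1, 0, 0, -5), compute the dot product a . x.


Non-zero terms: ['2*-4', '0*-2', '-2*1', '2*-5']
Products: [-8, 0, -2, -10]
y = sum = -20.

-20


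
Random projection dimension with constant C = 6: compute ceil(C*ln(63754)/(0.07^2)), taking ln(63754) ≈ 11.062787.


ln(63754) ≈ 11.062787.
eps^2 = 0.07^2 = 0.0049.
C*ln(N)/eps^2 ≈ 6*11.062787/0.0049 ≈ 13546.2698.
m = ceil(13546.2698) = 13547.

13547


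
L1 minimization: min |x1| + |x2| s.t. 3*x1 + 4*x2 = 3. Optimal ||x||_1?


Axis intercepts:
  x1 = 1, x2 = 0: L1 = 1
  x1 = 0, x2 = 3/4: L1 = 3/4
x* = (0, 3/4)
||x*||_1 = 3/4.

3/4


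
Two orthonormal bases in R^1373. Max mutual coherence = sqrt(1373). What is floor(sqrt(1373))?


37^2 = 1369 <= 1373 < 1444 = 38^2, so 37 <= sqrt(1373) < 38.
floor(sqrt(1373)) = 37.

37


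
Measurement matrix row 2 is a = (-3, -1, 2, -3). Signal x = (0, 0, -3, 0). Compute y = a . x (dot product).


Non-zero terms: ['2*-3']
Products: [-6]
y = sum = -6.

-6


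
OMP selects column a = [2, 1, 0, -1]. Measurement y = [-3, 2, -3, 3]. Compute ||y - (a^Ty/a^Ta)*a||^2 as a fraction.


a^T a = 6.
a^T y = -7.
coeff = -7/6 = -7/6.
||r||^2 = 137/6.

137/6


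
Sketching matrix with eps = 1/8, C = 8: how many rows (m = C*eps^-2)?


1/eps = 8.
(1/eps)^2 = 64.
m = 8*64 = 512.

512


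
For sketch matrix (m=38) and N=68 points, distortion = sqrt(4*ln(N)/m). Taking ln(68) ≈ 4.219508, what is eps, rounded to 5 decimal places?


ln(68) ≈ 4.219508.
4*ln(N)/m ≈ 4*4.219508/38 ≈ 0.44415874.
eps = sqrt(0.44415874) ≈ 0.6664524 ≈ 0.66645.

0.66645


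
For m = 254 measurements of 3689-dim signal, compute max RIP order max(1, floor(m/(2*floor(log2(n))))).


floor(log2(3689)) = 11.
2*11 = 22.
m/(2*floor(log2(n))) = 254/22 ≈ 11.5455.
floor = 11.
k = max(1, 11) = 11.

11


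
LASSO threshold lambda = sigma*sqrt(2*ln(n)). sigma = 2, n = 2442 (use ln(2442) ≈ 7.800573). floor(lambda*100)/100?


ln(2442) ≈ 7.800573.
2*ln(n) ≈ 15.601146.
sqrt(2*ln(n)) ≈ sqrt(15.601146) ≈ 3.949829.
lambda ≈ 2*3.949829 = 7.899658.
floor(lambda*100)/100 = 7.89.

7.89


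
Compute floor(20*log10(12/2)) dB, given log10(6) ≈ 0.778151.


||x||/||e|| = 12/2 = 6.
log10(6) ≈ 0.778151.
20*log10(||x||/||e||) ≈ 20*0.778151 = 15.56302.
floor(15.56302) = 15.

15


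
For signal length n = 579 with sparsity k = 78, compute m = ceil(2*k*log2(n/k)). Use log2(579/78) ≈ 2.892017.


log2(n/k) = log2(579/78) ≈ 2.892017.
2*k*log2(n/k) ≈ 2*78*2.892017 = 451.154652.
m = ceil(451.154652) = 452.

452


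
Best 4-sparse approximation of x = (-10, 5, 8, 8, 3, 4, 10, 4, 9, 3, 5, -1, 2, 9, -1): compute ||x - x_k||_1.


Sorted |x_i| descending: [10, 10, 9, 9, 8, 8, 5, 5, 4, 4, 3, 3, 2, 1, 1]
Keep top 4: [10, 10, 9, 9]
Tail entries: [8, 8, 5, 5, 4, 4, 3, 3, 2, 1, 1]
L1 error = sum of tail = 44.

44


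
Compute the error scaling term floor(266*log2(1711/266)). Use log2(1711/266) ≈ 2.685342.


log2(n/k) = log2(1711/266) ≈ 2.685342.
k*log2(n/k) ≈ 266*2.685342 = 714.300972.
floor(714.300972) = 714.

714


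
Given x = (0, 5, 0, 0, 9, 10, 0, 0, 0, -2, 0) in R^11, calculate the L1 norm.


Non-zero entries: [(1, 5), (4, 9), (5, 10), (9, -2)]
Absolute values: [5, 9, 10, 2]
||x||_1 = sum = 26.

26


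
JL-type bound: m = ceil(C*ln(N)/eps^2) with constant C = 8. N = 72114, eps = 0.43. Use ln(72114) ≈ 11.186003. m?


ln(72114) ≈ 11.186003.
eps^2 = 0.43^2 = 0.1849.
C*ln(N)/eps^2 ≈ 8*11.186003/0.1849 ≈ 483.9807.
m = ceil(483.9807) = 484.

484


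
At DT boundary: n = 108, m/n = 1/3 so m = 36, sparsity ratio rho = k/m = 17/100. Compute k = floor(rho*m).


m = 1/3*108 = 36.
rho = 17/100.
rho*m = 17/100*36 = 6.12.
k = floor(6.12) = 6.

6


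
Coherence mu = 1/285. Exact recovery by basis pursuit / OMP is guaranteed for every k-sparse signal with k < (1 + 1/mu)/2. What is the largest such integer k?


1/mu = 285.
1 + 1/mu = 286.
(1 + 1/mu)/2 = 143 is an integer and the inequality is strict, so k_max = 143 - 1 = 142.

142


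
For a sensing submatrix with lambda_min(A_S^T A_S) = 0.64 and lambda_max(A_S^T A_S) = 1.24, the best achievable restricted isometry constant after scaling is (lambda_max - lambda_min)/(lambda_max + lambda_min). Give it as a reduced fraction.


lambda_max - lambda_min = 1.24 - 0.64 = 0.60.
lambda_max + lambda_min = 1.24 + 0.64 = 1.88.
delta = 0.60/1.88 = 60/188 = 15/47.

15/47


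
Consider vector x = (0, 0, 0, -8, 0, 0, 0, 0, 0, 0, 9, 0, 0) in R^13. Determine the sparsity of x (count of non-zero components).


Non-zero positions: [3, 10].
Sparsity = 2.

2


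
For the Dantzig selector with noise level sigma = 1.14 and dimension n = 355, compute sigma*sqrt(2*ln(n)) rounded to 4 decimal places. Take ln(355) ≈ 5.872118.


ln(355) ≈ 5.872118.
2*ln(n) ≈ 11.744236.
sqrt(2*ln(n)) ≈ sqrt(11.744236) ≈ 3.426986.
threshold ≈ 1.14*3.426986 = 3.90676404 ≈ 3.9068.

3.9068


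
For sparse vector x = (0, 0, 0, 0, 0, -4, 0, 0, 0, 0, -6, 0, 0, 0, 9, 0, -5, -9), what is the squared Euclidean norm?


Non-zero entries: [(5, -4), (10, -6), (14, 9), (16, -5), (17, -9)]
Squares: [16, 36, 81, 25, 81]
||x||_2^2 = sum = 239.

239


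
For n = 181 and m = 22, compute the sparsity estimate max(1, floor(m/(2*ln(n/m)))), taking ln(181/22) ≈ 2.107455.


n/m = 181/22.
ln(n/m) ≈ 2.107455.
2*ln(n/m) ≈ 4.21491.
m/(2*ln(n/m)) ≈ 22/4.21491 ≈ 5.2196.
floor = 5.
k_max = max(1, 5) = 5.

5


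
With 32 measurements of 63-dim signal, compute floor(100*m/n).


100*m/n = 100*32/63 ≈ 50.7937.
floor = 50.

50


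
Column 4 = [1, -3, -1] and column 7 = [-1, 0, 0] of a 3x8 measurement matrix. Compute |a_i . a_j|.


Inner product: 1*-1 + -3*0 + -1*0
Products: [-1, 0, 0]
Sum = -1.
|dot| = 1.

1


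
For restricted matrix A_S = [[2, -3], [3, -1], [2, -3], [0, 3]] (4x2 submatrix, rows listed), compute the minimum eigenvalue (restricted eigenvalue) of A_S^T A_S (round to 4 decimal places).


A_S^T A_S = [[17, -15], [-15, 28]].
trace = 45.
det = 251.
disc = trace^2 - 4*det = 2025 - 4*251 = 1021.
sqrt(1021) ≈ 31.953091.
lam_min = (45 - sqrt(1021))/2 ≈ (45 - 31.953091)/2 = 6.5234545 ≈ 6.5235.

6.5235


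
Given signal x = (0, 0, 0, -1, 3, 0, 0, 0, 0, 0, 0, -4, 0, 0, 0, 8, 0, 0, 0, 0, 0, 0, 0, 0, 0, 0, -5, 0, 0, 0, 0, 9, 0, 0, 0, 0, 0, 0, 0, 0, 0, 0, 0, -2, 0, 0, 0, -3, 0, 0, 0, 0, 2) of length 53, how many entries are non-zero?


Non-zero positions: [3, 4, 11, 15, 26, 31, 43, 47, 52].
Sparsity = 9.

9


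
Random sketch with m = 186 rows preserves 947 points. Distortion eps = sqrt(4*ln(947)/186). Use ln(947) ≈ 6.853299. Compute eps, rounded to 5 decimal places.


ln(947) ≈ 6.853299.
4*ln(N)/m ≈ 4*6.853299/186 ≈ 0.14738277.
eps = sqrt(0.14738277) ≈ 0.3839046 ≈ 0.38390.

0.38390


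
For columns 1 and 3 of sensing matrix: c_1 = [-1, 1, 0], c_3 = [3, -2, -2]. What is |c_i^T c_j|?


Inner product: -1*3 + 1*-2 + 0*-2
Products: [-3, -2, 0]
Sum = -5.
|dot| = 5.

5


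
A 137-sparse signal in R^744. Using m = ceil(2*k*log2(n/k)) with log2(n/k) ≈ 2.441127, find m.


log2(n/k) = log2(744/137) ≈ 2.441127.
2*k*log2(n/k) ≈ 2*137*2.441127 = 668.868798.
m = ceil(668.868798) = 669.

669


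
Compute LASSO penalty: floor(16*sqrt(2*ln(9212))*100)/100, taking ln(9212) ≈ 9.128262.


ln(9212) ≈ 9.128262.
2*ln(n) ≈ 18.256524.
sqrt(2*ln(n)) ≈ sqrt(18.256524) ≈ 4.272765.
lambda ≈ 16*4.272765 = 68.36424.
floor(lambda*100)/100 = 68.36.

68.36


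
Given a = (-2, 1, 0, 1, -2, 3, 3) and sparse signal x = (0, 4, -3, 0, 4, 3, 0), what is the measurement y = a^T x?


Non-zero terms: ['1*4', '0*-3', '-2*4', '3*3']
Products: [4, 0, -8, 9]
y = sum = 5.

5


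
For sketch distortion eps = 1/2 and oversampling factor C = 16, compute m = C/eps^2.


1/eps = 2.
(1/eps)^2 = 4.
m = 16*4 = 64.

64


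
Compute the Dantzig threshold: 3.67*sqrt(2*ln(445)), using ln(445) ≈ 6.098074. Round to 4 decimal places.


ln(445) ≈ 6.098074.
2*ln(n) ≈ 12.196148.
sqrt(2*ln(n)) ≈ sqrt(12.196148) ≈ 3.492298.
threshold ≈ 3.67*3.492298 = 12.81673366 ≈ 12.8167.

12.8167


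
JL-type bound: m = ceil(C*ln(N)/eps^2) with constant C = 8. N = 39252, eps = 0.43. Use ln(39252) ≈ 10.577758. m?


ln(39252) ≈ 10.577758.
eps^2 = 0.43^2 = 0.1849.
C*ln(N)/eps^2 ≈ 8*10.577758/0.1849 ≈ 457.6639.
m = ceil(457.6639) = 458.

458


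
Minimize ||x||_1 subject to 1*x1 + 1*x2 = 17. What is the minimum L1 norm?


Axis intercepts:
  x1 = 17, x2 = 0: L1 = 17
  x1 = 0, x2 = 17: L1 = 17
x* = (17, 0)
||x*||_1 = 17.

17


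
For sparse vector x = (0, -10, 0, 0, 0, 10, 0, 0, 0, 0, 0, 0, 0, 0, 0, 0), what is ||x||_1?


Non-zero entries: [(1, -10), (5, 10)]
Absolute values: [10, 10]
||x||_1 = sum = 20.

20


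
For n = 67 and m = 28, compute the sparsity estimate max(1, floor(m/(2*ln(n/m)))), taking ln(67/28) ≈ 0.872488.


n/m = 67/28.
ln(n/m) ≈ 0.872488.
2*ln(n/m) ≈ 1.744976.
m/(2*ln(n/m)) ≈ 28/1.744976 ≈ 16.0461.
floor = 16.
k_max = max(1, 16) = 16.

16


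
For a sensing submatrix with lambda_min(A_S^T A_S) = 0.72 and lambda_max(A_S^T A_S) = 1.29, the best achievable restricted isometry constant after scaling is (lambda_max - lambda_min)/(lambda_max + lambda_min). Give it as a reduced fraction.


lambda_max - lambda_min = 1.29 - 0.72 = 0.57.
lambda_max + lambda_min = 1.29 + 0.72 = 2.01.
delta = 0.57/2.01 = 57/201 = 19/67.

19/67


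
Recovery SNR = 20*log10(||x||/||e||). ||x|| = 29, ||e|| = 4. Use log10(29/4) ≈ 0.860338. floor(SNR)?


||x||/||e|| = 29/4.
log10(29/4) ≈ 0.860338.
20*log10(||x||/||e||) ≈ 20*0.860338 = 17.20676.
floor(17.20676) = 17.

17


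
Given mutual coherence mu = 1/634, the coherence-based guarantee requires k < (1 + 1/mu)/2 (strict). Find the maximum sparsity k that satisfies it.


1/mu = 634.
1 + 1/mu = 635.
(1 + 1/mu)/2 = 317.5 is not an integer, so k_max = floor(317.5) = 317.

317


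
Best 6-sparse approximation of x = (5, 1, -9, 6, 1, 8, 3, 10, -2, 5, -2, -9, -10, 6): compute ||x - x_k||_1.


Sorted |x_i| descending: [10, 10, 9, 9, 8, 6, 6, 5, 5, 3, 2, 2, 1, 1]
Keep top 6: [10, 10, 9, 9, 8, 6]
Tail entries: [6, 5, 5, 3, 2, 2, 1, 1]
L1 error = sum of tail = 25.

25


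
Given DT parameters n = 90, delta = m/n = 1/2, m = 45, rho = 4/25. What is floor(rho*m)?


m = 1/2*90 = 45.
rho = 4/25.
rho*m = 4/25*45 = 7.2.
k = floor(7.2) = 7.

7


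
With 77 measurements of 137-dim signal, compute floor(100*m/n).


100*m/n = 100*77/137 ≈ 56.2044.
floor = 56.

56


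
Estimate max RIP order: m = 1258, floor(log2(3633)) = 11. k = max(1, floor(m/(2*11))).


floor(log2(3633)) = 11.
2*11 = 22.
m/(2*floor(log2(n))) = 1258/22 ≈ 57.1818.
floor = 57.
k = max(1, 57) = 57.

57


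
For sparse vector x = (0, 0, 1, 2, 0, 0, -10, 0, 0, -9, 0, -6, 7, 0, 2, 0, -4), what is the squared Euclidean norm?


Non-zero entries: [(2, 1), (3, 2), (6, -10), (9, -9), (11, -6), (12, 7), (14, 2), (16, -4)]
Squares: [1, 4, 100, 81, 36, 49, 4, 16]
||x||_2^2 = sum = 291.

291


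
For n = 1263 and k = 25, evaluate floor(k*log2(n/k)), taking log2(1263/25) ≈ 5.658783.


log2(n/k) = log2(1263/25) ≈ 5.658783.
k*log2(n/k) ≈ 25*5.658783 = 141.469575.
floor(141.469575) = 141.

141


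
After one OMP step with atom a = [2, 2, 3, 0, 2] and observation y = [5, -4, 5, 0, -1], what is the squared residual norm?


a^T a = 21.
a^T y = 15.
coeff = 15/21 = 5/7.
||r||^2 = 394/7.

394/7


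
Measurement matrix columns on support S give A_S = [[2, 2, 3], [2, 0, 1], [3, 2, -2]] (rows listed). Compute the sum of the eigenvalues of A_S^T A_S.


Sum of eigenvalues of A_S^T A_S = trace(A_S^T A_S) = sum of squared column norms of A_S.
A_S^T A_S diagonal: [17, 8, 14].
trace = 17 + 8 + 14 = 39.

39


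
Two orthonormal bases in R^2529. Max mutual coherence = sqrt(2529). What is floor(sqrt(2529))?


50^2 = 2500 <= 2529 < 2601 = 51^2, so 50 <= sqrt(2529) < 51.
floor(sqrt(2529)) = 50.

50


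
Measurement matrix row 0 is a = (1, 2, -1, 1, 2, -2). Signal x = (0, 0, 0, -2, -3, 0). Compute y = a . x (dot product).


Non-zero terms: ['1*-2', '2*-3']
Products: [-2, -6]
y = sum = -8.

-8


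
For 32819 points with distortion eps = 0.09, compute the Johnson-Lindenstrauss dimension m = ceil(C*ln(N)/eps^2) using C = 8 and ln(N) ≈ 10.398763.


ln(32819) ≈ 10.398763.
eps^2 = 0.09^2 = 0.0081.
C*ln(N)/eps^2 ≈ 8*10.398763/0.0081 ≈ 10270.3832.
m = ceil(10270.3832) = 10271.

10271


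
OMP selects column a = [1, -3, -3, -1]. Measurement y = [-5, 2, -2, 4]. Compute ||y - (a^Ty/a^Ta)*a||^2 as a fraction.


a^T a = 20.
a^T y = -9.
coeff = -9/20 = -9/20.
||r||^2 = 899/20.

899/20


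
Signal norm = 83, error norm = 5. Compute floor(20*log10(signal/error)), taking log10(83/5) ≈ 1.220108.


||x||/||e|| = 83/5.
log10(83/5) ≈ 1.220108.
20*log10(||x||/||e||) ≈ 20*1.220108 = 24.40216.
floor(24.40216) = 24.

24


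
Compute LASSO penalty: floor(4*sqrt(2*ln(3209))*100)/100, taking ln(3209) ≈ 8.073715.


ln(3209) ≈ 8.073715.
2*ln(n) ≈ 16.14743.
sqrt(2*ln(n)) ≈ sqrt(16.14743) ≈ 4.018386.
lambda ≈ 4*4.018386 = 16.073544.
floor(lambda*100)/100 = 16.07.

16.07


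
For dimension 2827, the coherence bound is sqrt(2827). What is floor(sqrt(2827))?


53^2 = 2809 <= 2827 < 2916 = 54^2, so 53 <= sqrt(2827) < 54.
floor(sqrt(2827)) = 53.

53


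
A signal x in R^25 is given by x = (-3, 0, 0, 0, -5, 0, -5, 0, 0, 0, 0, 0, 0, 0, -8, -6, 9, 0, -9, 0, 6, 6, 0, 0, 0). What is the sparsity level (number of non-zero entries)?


Non-zero positions: [0, 4, 6, 14, 15, 16, 18, 20, 21].
Sparsity = 9.

9


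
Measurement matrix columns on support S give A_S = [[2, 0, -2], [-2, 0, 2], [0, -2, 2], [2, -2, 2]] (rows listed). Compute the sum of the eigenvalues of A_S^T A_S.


Sum of eigenvalues of A_S^T A_S = trace(A_S^T A_S) = sum of squared column norms of A_S.
A_S^T A_S diagonal: [12, 8, 16].
trace = 12 + 8 + 16 = 36.

36


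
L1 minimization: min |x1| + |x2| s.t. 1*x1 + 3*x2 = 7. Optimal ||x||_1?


Axis intercepts:
  x1 = 7, x2 = 0: L1 = 7
  x1 = 0, x2 = 7/3: L1 = 7/3
x* = (0, 7/3)
||x*||_1 = 7/3.

7/3


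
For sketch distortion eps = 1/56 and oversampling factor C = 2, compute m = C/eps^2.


1/eps = 56.
(1/eps)^2 = 3136.
m = 2*3136 = 6272.

6272


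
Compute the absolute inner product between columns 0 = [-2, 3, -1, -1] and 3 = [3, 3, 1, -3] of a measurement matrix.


Inner product: -2*3 + 3*3 + -1*1 + -1*-3
Products: [-6, 9, -1, 3]
Sum = 5.
|dot| = 5.

5


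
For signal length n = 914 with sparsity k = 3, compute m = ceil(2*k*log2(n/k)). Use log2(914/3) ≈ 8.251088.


log2(n/k) = log2(914/3) ≈ 8.251088.
2*k*log2(n/k) ≈ 2*3*8.251088 = 49.506528.
m = ceil(49.506528) = 50.

50


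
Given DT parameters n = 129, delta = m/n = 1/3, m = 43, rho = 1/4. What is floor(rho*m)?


m = 1/3*129 = 43.
rho = 1/4.
rho*m = 1/4*43 = 10.75.
k = floor(10.75) = 10.

10


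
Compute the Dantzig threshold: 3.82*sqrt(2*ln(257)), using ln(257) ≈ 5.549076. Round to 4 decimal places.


ln(257) ≈ 5.549076.
2*ln(n) ≈ 11.098152.
sqrt(2*ln(n)) ≈ sqrt(11.098152) ≈ 3.331389.
threshold ≈ 3.82*3.331389 = 12.72590598 ≈ 12.7259.

12.7259


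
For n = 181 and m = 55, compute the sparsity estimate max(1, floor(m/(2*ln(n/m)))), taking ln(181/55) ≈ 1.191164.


n/m = 181/55.
ln(n/m) ≈ 1.191164.
2*ln(n/m) ≈ 2.382328.
m/(2*ln(n/m)) ≈ 55/2.382328 ≈ 23.0867.
floor = 23.
k_max = max(1, 23) = 23.

23


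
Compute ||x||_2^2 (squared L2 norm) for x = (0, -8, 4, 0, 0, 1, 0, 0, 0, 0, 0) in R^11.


Non-zero entries: [(1, -8), (2, 4), (5, 1)]
Squares: [64, 16, 1]
||x||_2^2 = sum = 81.

81


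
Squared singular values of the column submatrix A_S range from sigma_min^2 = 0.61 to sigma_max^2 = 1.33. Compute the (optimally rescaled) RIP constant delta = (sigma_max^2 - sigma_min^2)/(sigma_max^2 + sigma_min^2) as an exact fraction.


lambda_max - lambda_min = 1.33 - 0.61 = 0.72.
lambda_max + lambda_min = 1.33 + 0.61 = 1.94.
delta = 0.72/1.94 = 72/194 = 36/97.

36/97


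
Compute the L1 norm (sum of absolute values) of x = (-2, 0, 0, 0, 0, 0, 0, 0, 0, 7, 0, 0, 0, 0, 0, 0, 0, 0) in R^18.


Non-zero entries: [(0, -2), (9, 7)]
Absolute values: [2, 7]
||x||_1 = sum = 9.

9


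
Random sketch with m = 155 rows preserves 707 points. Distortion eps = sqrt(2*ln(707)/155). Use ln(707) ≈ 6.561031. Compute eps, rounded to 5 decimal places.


ln(707) ≈ 6.561031.
2*ln(N)/m ≈ 2*6.561031/155 ≈ 0.08465846.
eps = sqrt(0.08465846) ≈ 0.2909613 ≈ 0.29096.

0.29096


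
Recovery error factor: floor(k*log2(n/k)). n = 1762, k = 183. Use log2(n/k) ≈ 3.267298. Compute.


log2(n/k) = log2(1762/183) ≈ 3.267298.
k*log2(n/k) ≈ 183*3.267298 = 597.915534.
floor(597.915534) = 597.

597


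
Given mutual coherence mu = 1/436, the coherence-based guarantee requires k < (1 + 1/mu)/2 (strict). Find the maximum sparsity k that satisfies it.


1/mu = 436.
1 + 1/mu = 437.
(1 + 1/mu)/2 = 218.5 is not an integer, so k_max = floor(218.5) = 218.

218


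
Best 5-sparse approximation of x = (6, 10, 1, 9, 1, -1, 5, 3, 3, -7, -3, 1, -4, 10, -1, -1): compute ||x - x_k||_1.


Sorted |x_i| descending: [10, 10, 9, 7, 6, 5, 4, 3, 3, 3, 1, 1, 1, 1, 1, 1]
Keep top 5: [10, 10, 9, 7, 6]
Tail entries: [5, 4, 3, 3, 3, 1, 1, 1, 1, 1, 1]
L1 error = sum of tail = 24.

24


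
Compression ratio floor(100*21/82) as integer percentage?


100*m/n = 100*21/82 ≈ 25.6098.
floor = 25.

25


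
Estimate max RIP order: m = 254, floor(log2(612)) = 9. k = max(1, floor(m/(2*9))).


floor(log2(612)) = 9.
2*9 = 18.
m/(2*floor(log2(n))) = 254/18 ≈ 14.1111.
floor = 14.
k = max(1, 14) = 14.

14


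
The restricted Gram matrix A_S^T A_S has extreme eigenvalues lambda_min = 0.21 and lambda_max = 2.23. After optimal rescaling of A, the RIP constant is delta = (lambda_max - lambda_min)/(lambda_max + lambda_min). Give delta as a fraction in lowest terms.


lambda_max - lambda_min = 2.23 - 0.21 = 2.02.
lambda_max + lambda_min = 2.23 + 0.21 = 2.44.
delta = 2.02/2.44 = 202/244 = 101/122.

101/122


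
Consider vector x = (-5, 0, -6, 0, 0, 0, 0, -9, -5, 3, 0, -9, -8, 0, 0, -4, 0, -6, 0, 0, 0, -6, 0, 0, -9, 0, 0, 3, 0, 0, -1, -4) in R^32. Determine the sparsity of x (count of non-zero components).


Non-zero positions: [0, 2, 7, 8, 9, 11, 12, 15, 17, 21, 24, 27, 30, 31].
Sparsity = 14.

14


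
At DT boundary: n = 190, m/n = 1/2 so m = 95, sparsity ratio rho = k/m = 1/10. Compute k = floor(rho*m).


m = 1/2*190 = 95.
rho = 1/10.
rho*m = 1/10*95 = 9.5.
k = floor(9.5) = 9.

9


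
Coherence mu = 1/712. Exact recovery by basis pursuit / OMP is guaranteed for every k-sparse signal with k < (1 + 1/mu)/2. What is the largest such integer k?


1/mu = 712.
1 + 1/mu = 713.
(1 + 1/mu)/2 = 356.5 is not an integer, so k_max = floor(356.5) = 356.

356


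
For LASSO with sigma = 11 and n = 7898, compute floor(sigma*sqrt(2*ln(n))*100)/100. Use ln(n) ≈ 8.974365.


ln(7898) ≈ 8.974365.
2*ln(n) ≈ 17.94873.
sqrt(2*ln(n)) ≈ sqrt(17.94873) ≈ 4.236594.
lambda ≈ 11*4.236594 = 46.602534.
floor(lambda*100)/100 = 46.60.

46.60


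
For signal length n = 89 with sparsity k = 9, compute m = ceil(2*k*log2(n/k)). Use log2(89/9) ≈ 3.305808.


log2(n/k) = log2(89/9) ≈ 3.305808.
2*k*log2(n/k) ≈ 2*9*3.305808 = 59.504544.
m = ceil(59.504544) = 60.

60


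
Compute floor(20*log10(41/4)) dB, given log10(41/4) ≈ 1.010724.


||x||/||e|| = 41/4.
log10(41/4) ≈ 1.010724.
20*log10(||x||/||e||) ≈ 20*1.010724 = 20.21448.
floor(20.21448) = 20.

20


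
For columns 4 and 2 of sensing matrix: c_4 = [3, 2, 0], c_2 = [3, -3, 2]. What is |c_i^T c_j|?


Inner product: 3*3 + 2*-3 + 0*2
Products: [9, -6, 0]
Sum = 3.
|dot| = 3.

3


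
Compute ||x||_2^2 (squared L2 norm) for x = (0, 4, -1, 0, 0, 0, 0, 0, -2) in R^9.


Non-zero entries: [(1, 4), (2, -1), (8, -2)]
Squares: [16, 1, 4]
||x||_2^2 = sum = 21.

21


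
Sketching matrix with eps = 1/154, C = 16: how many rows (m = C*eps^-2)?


1/eps = 154.
(1/eps)^2 = 23716.
m = 16*23716 = 379456.

379456


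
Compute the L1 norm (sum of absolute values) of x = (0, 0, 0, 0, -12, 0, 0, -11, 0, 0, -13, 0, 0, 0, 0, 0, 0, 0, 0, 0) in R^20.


Non-zero entries: [(4, -12), (7, -11), (10, -13)]
Absolute values: [12, 11, 13]
||x||_1 = sum = 36.

36


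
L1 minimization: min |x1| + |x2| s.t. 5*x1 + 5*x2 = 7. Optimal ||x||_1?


Axis intercepts:
  x1 = 7/5, x2 = 0: L1 = 7/5
  x1 = 0, x2 = 7/5: L1 = 7/5
x* = (7/5, 0)
||x*||_1 = 7/5.

7/5


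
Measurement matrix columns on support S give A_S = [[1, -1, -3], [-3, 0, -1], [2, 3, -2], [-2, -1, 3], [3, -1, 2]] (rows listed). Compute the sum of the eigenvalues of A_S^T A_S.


Sum of eigenvalues of A_S^T A_S = trace(A_S^T A_S) = sum of squared column norms of A_S.
A_S^T A_S diagonal: [27, 12, 27].
trace = 27 + 12 + 27 = 66.

66


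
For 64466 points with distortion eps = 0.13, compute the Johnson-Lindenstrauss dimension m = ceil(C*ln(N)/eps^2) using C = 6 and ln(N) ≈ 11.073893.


ln(64466) ≈ 11.073893.
eps^2 = 0.13^2 = 0.0169.
C*ln(N)/eps^2 ≈ 6*11.073893/0.0169 ≈ 3931.5596.
m = ceil(3931.5596) = 3932.

3932


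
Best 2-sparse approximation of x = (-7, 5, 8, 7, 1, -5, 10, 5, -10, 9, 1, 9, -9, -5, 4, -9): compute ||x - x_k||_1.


Sorted |x_i| descending: [10, 10, 9, 9, 9, 9, 8, 7, 7, 5, 5, 5, 5, 4, 1, 1]
Keep top 2: [10, 10]
Tail entries: [9, 9, 9, 9, 8, 7, 7, 5, 5, 5, 5, 4, 1, 1]
L1 error = sum of tail = 84.

84


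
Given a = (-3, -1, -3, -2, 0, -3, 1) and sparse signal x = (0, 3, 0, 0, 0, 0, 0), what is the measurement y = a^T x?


Non-zero terms: ['-1*3']
Products: [-3]
y = sum = -3.

-3


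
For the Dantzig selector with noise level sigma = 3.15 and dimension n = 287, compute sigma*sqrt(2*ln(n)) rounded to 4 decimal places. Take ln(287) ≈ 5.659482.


ln(287) ≈ 5.659482.
2*ln(n) ≈ 11.318964.
sqrt(2*ln(n)) ≈ sqrt(11.318964) ≈ 3.364367.
threshold ≈ 3.15*3.364367 = 10.59775605 ≈ 10.5978.

10.5978


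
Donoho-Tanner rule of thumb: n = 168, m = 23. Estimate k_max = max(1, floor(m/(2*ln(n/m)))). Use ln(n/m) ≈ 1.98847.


n/m = 168/23.
ln(n/m) ≈ 1.98847.
2*ln(n/m) ≈ 3.97694.
m/(2*ln(n/m)) ≈ 23/3.97694 ≈ 5.7833.
floor = 5.
k_max = max(1, 5) = 5.

5


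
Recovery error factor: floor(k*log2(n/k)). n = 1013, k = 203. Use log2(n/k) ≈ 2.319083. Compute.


log2(n/k) = log2(1013/203) ≈ 2.319083.
k*log2(n/k) ≈ 203*2.319083 = 470.773849.
floor(470.773849) = 470.

470


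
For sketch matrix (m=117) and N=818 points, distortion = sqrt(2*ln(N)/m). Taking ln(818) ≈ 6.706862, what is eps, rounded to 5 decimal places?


ln(818) ≈ 6.706862.
2*ln(N)/m ≈ 2*6.706862/117 ≈ 0.11464721.
eps = sqrt(0.11464721) ≈ 0.3385959 ≈ 0.33860.

0.33860


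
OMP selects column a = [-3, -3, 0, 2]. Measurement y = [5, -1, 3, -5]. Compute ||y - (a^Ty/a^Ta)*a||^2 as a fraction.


a^T a = 22.
a^T y = -22.
coeff = -22/22 = -1.
||r||^2 = 38.

38


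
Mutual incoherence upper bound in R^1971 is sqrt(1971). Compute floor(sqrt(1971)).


44^2 = 1936 <= 1971 < 2025 = 45^2, so 44 <= sqrt(1971) < 45.
floor(sqrt(1971)) = 44.

44


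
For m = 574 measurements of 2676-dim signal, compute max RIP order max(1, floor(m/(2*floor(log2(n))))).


floor(log2(2676)) = 11.
2*11 = 22.
m/(2*floor(log2(n))) = 574/22 ≈ 26.0909.
floor = 26.
k = max(1, 26) = 26.

26


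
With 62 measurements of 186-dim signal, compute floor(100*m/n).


100*m/n = 100*62/186 ≈ 33.3333.
floor = 33.

33


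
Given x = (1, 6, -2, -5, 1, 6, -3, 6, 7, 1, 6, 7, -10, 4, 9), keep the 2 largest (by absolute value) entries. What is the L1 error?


Sorted |x_i| descending: [10, 9, 7, 7, 6, 6, 6, 6, 5, 4, 3, 2, 1, 1, 1]
Keep top 2: [10, 9]
Tail entries: [7, 7, 6, 6, 6, 6, 5, 4, 3, 2, 1, 1, 1]
L1 error = sum of tail = 55.

55


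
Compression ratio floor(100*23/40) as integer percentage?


100*m/n = 100*23/40 ≈ 57.5.
floor = 57.

57


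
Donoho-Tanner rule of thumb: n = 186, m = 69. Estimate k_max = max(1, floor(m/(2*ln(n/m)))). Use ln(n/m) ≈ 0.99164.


n/m = 186/69 = 62/23.
ln(n/m) ≈ 0.99164.
2*ln(n/m) ≈ 1.98328.
m/(2*ln(n/m)) ≈ 69/1.98328 ≈ 34.7909.
floor = 34.
k_max = max(1, 34) = 34.

34


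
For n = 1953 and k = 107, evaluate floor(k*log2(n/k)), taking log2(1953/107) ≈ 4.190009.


log2(n/k) = log2(1953/107) ≈ 4.190009.
k*log2(n/k) ≈ 107*4.190009 = 448.330963.
floor(448.330963) = 448.

448


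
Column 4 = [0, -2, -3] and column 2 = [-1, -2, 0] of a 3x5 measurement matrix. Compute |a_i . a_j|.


Inner product: 0*-1 + -2*-2 + -3*0
Products: [0, 4, 0]
Sum = 4.
|dot| = 4.

4


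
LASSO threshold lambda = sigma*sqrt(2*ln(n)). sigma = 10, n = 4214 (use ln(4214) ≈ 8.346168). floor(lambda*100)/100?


ln(4214) ≈ 8.346168.
2*ln(n) ≈ 16.692336.
sqrt(2*ln(n)) ≈ sqrt(16.692336) ≈ 4.085626.
lambda ≈ 10*4.085626 = 40.85626.
floor(lambda*100)/100 = 40.85.

40.85


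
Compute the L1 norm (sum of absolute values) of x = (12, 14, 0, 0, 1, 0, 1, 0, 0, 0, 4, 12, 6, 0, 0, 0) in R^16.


Non-zero entries: [(0, 12), (1, 14), (4, 1), (6, 1), (10, 4), (11, 12), (12, 6)]
Absolute values: [12, 14, 1, 1, 4, 12, 6]
||x||_1 = sum = 50.

50


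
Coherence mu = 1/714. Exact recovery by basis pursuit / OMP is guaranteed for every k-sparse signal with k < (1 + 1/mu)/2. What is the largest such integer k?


1/mu = 714.
1 + 1/mu = 715.
(1 + 1/mu)/2 = 357.5 is not an integer, so k_max = floor(357.5) = 357.

357


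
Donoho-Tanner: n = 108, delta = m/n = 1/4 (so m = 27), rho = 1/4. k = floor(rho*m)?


m = 1/4*108 = 27.
rho = 1/4.
rho*m = 1/4*27 = 6.75.
k = floor(6.75) = 6.

6


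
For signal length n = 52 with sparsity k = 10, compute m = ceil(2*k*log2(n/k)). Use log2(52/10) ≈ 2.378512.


log2(n/k) = log2(52/10) ≈ 2.378512.
2*k*log2(n/k) ≈ 2*10*2.378512 = 47.57024.
m = ceil(47.57024) = 48.

48


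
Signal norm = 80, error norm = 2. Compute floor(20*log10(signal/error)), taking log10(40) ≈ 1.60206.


||x||/||e|| = 80/2 = 40.
log10(40) ≈ 1.60206.
20*log10(||x||/||e||) ≈ 20*1.60206 = 32.0412.
floor(32.0412) = 32.

32


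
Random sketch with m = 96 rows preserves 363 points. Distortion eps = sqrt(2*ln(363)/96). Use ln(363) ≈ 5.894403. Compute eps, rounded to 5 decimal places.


ln(363) ≈ 5.894403.
2*ln(N)/m ≈ 2*5.894403/96 ≈ 0.12280006.
eps = sqrt(0.12280006) ≈ 0.3504284 ≈ 0.35043.

0.35043


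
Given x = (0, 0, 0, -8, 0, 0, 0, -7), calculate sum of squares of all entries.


Non-zero entries: [(3, -8), (7, -7)]
Squares: [64, 49]
||x||_2^2 = sum = 113.

113


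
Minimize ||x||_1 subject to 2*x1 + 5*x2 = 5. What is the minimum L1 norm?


Axis intercepts:
  x1 = 5/2, x2 = 0: L1 = 5/2
  x1 = 0, x2 = 1: L1 = 1
x* = (0, 1)
||x*||_1 = 1.

1


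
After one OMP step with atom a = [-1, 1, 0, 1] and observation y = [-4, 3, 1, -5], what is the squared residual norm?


a^T a = 3.
a^T y = 2.
coeff = 2/3 = 2/3.
||r||^2 = 149/3.

149/3


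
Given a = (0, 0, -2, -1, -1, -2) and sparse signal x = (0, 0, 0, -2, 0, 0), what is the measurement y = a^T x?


Non-zero terms: ['-1*-2']
Products: [2]
y = sum = 2.

2


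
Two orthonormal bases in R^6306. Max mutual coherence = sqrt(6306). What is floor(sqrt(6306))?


79^2 = 6241 <= 6306 < 6400 = 80^2, so 79 <= sqrt(6306) < 80.
floor(sqrt(6306)) = 79.

79


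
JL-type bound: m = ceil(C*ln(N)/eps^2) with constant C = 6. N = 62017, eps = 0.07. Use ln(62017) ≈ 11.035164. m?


ln(62017) ≈ 11.035164.
eps^2 = 0.07^2 = 0.0049.
C*ln(N)/eps^2 ≈ 6*11.035164/0.0049 ≈ 13512.4457.
m = ceil(13512.4457) = 13513.

13513


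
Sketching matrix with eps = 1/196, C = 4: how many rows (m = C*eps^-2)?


1/eps = 196.
(1/eps)^2 = 38416.
m = 4*38416 = 153664.

153664


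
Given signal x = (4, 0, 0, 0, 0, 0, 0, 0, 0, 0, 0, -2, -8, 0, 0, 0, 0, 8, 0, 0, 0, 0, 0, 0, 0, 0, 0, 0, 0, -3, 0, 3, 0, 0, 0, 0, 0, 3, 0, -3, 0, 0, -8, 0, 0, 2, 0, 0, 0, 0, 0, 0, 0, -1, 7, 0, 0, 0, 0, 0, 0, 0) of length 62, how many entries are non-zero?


Non-zero positions: [0, 11, 12, 17, 29, 31, 37, 39, 42, 45, 53, 54].
Sparsity = 12.

12


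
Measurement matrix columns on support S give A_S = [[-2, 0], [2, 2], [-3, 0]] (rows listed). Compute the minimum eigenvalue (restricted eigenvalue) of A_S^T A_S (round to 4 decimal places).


A_S^T A_S = [[17, 4], [4, 4]].
trace = 21.
det = 52.
disc = trace^2 - 4*det = 441 - 4*52 = 233.
sqrt(233) ≈ 15.264338.
lam_min = (21 - sqrt(233))/2 ≈ (21 - 15.264338)/2 = 2.867831 ≈ 2.8678.

2.8678


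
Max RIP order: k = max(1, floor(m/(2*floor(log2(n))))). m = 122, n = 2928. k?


floor(log2(2928)) = 11.
2*11 = 22.
m/(2*floor(log2(n))) = 122/22 ≈ 5.5455.
floor = 5.
k = max(1, 5) = 5.

5


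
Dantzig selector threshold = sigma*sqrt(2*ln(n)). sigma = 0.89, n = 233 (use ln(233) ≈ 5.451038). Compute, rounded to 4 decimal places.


ln(233) ≈ 5.451038.
2*ln(n) ≈ 10.902076.
sqrt(2*ln(n)) ≈ sqrt(10.902076) ≈ 3.301829.
threshold ≈ 0.89*3.301829 = 2.93862781 ≈ 2.9386.

2.9386


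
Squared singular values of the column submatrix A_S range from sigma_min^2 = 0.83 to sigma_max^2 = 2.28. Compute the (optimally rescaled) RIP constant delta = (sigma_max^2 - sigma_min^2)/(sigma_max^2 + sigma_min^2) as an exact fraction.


lambda_max - lambda_min = 2.28 - 0.83 = 1.45.
lambda_max + lambda_min = 2.28 + 0.83 = 3.11.
delta = 1.45/3.11 = 145/311.

145/311


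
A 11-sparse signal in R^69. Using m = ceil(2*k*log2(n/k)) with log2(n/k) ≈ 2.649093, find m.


log2(n/k) = log2(69/11) ≈ 2.649093.
2*k*log2(n/k) ≈ 2*11*2.649093 = 58.280046.
m = ceil(58.280046) = 59.

59


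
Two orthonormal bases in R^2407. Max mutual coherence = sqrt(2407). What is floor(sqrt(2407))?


49^2 = 2401 <= 2407 < 2500 = 50^2, so 49 <= sqrt(2407) < 50.
floor(sqrt(2407)) = 49.

49


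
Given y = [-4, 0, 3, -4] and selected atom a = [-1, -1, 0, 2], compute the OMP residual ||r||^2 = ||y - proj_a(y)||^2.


a^T a = 6.
a^T y = -4.
coeff = -4/6 = -2/3.
||r||^2 = 115/3.

115/3


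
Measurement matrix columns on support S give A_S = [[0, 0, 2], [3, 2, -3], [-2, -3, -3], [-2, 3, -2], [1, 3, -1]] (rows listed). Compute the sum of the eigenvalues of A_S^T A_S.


Sum of eigenvalues of A_S^T A_S = trace(A_S^T A_S) = sum of squared column norms of A_S.
A_S^T A_S diagonal: [18, 31, 27].
trace = 18 + 31 + 27 = 76.

76


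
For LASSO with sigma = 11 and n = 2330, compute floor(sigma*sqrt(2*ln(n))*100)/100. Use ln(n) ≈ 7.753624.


ln(2330) ≈ 7.753624.
2*ln(n) ≈ 15.507248.
sqrt(2*ln(n)) ≈ sqrt(15.507248) ≈ 3.937924.
lambda ≈ 11*3.937924 = 43.317164.
floor(lambda*100)/100 = 43.31.

43.31


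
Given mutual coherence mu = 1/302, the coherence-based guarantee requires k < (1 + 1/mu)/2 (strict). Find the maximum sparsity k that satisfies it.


1/mu = 302.
1 + 1/mu = 303.
(1 + 1/mu)/2 = 151.5 is not an integer, so k_max = floor(151.5) = 151.

151


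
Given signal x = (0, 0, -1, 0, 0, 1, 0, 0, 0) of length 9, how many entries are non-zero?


Non-zero positions: [2, 5].
Sparsity = 2.

2


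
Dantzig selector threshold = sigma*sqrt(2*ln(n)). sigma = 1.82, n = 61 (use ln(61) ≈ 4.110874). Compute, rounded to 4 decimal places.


ln(61) ≈ 4.110874.
2*ln(n) ≈ 8.221748.
sqrt(2*ln(n)) ≈ sqrt(8.221748) ≈ 2.867359.
threshold ≈ 1.82*2.867359 = 5.21859338 ≈ 5.2186.

5.2186


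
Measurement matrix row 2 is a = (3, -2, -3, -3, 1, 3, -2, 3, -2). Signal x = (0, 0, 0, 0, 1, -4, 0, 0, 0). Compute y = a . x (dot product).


Non-zero terms: ['1*1', '3*-4']
Products: [1, -12]
y = sum = -11.

-11


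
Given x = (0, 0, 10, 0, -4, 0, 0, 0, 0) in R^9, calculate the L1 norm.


Non-zero entries: [(2, 10), (4, -4)]
Absolute values: [10, 4]
||x||_1 = sum = 14.

14


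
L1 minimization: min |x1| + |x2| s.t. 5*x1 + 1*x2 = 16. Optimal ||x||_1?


Axis intercepts:
  x1 = 16/5, x2 = 0: L1 = 16/5
  x1 = 0, x2 = 16: L1 = 16
x* = (16/5, 0)
||x*||_1 = 16/5.

16/5


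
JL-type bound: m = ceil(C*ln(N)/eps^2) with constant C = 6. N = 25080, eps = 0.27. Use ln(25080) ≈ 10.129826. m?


ln(25080) ≈ 10.129826.
eps^2 = 0.27^2 = 0.0729.
C*ln(N)/eps^2 ≈ 6*10.129826/0.0729 ≈ 833.7305.
m = ceil(833.7305) = 834.

834


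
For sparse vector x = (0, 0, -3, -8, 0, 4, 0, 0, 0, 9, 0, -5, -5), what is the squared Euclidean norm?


Non-zero entries: [(2, -3), (3, -8), (5, 4), (9, 9), (11, -5), (12, -5)]
Squares: [9, 64, 16, 81, 25, 25]
||x||_2^2 = sum = 220.

220


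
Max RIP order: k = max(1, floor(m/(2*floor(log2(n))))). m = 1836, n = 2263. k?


floor(log2(2263)) = 11.
2*11 = 22.
m/(2*floor(log2(n))) = 1836/22 ≈ 83.4545.
floor = 83.
k = max(1, 83) = 83.

83


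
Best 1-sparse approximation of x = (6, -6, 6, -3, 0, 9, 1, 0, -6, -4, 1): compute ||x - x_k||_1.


Sorted |x_i| descending: [9, 6, 6, 6, 6, 4, 3, 1, 1, 0, 0]
Keep top 1: [9]
Tail entries: [6, 6, 6, 6, 4, 3, 1, 1, 0, 0]
L1 error = sum of tail = 33.

33


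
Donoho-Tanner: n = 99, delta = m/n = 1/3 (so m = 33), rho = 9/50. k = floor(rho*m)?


m = 1/3*99 = 33.
rho = 9/50.
rho*m = 9/50*33 = 5.94.
k = floor(5.94) = 5.

5


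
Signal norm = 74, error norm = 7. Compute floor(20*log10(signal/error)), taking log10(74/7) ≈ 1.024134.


||x||/||e|| = 74/7.
log10(74/7) ≈ 1.024134.
20*log10(||x||/||e||) ≈ 20*1.024134 = 20.48268.
floor(20.48268) = 20.

20


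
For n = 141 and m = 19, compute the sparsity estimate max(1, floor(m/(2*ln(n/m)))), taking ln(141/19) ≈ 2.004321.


n/m = 141/19.
ln(n/m) ≈ 2.004321.
2*ln(n/m) ≈ 4.008642.
m/(2*ln(n/m)) ≈ 19/4.008642 ≈ 4.7398.
floor = 4.
k_max = max(1, 4) = 4.

4


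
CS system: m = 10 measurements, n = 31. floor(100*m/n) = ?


100*m/n = 100*10/31 ≈ 32.2581.
floor = 32.

32


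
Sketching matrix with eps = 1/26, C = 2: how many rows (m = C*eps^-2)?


1/eps = 26.
(1/eps)^2 = 676.
m = 2*676 = 1352.

1352


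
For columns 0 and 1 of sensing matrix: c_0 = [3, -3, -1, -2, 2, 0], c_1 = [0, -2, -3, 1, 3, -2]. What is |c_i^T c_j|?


Inner product: 3*0 + -3*-2 + -1*-3 + -2*1 + 2*3 + 0*-2
Products: [0, 6, 3, -2, 6, 0]
Sum = 13.
|dot| = 13.

13


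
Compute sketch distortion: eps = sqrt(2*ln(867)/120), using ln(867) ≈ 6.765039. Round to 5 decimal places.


ln(867) ≈ 6.765039.
2*ln(N)/m ≈ 2*6.765039/120 ≈ 0.11275065.
eps = sqrt(0.11275065) ≈ 0.3357836 ≈ 0.33578.

0.33578


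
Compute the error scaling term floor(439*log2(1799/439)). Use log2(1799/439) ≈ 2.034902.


log2(n/k) = log2(1799/439) ≈ 2.034902.
k*log2(n/k) ≈ 439*2.034902 = 893.321978.
floor(893.321978) = 893.

893


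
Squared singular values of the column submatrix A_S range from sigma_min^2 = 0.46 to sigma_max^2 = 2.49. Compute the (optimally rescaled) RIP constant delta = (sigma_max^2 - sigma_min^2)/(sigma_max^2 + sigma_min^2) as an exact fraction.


lambda_max - lambda_min = 2.49 - 0.46 = 2.03.
lambda_max + lambda_min = 2.49 + 0.46 = 2.95.
delta = 2.03/2.95 = 203/295.

203/295


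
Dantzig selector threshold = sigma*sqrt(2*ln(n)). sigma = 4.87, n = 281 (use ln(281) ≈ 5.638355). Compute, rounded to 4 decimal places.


ln(281) ≈ 5.638355.
2*ln(n) ≈ 11.27671.
sqrt(2*ln(n)) ≈ sqrt(11.27671) ≈ 3.358081.
threshold ≈ 4.87*3.358081 = 16.35385447 ≈ 16.3539.

16.3539
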